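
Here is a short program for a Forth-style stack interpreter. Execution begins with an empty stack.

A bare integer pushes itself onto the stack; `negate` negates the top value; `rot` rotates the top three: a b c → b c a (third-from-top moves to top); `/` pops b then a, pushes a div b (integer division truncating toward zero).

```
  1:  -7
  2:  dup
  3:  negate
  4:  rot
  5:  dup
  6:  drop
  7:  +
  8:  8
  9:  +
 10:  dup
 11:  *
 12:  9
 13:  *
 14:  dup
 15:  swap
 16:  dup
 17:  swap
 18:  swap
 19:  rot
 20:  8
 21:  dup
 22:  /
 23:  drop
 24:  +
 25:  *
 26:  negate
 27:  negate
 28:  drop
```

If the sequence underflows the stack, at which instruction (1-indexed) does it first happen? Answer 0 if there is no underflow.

4

-7     → -7
dup    → -7 -7
negate → -7 7
rot  — needs 3 operands, stack has 2 → underflow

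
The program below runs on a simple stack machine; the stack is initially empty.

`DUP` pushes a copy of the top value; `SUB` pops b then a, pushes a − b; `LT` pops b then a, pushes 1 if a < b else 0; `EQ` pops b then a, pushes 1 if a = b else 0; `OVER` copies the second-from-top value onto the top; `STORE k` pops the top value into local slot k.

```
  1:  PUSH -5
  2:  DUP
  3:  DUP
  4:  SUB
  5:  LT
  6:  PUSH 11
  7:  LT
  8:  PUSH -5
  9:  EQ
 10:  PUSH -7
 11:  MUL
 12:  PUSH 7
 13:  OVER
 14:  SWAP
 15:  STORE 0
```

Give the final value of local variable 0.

7

PUSH -5  [-5]
DUP      [-5, -5]
DUP      [-5, -5, -5]
SUB      [-5, 0]
LT       [1]
PUSH 11  [1, 11]
LT       [1]
PUSH -5  [1, -5]
EQ       [0]
PUSH -7  [0, -7]
MUL      [0]
PUSH 7   [0, 7]
OVER     [0, 7, 0]
SWAP     [0, 0, 7]
STORE 0  [0, 0]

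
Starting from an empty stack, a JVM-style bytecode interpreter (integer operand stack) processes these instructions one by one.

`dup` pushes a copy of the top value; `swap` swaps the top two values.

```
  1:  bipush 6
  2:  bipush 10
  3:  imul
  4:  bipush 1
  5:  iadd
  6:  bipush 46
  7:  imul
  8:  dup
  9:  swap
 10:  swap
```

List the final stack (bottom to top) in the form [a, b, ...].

bipush 6  → [6]
bipush 10 → [6, 10]
imul      → [60]
bipush 1  → [60, 1]
iadd      → [61]
bipush 46 → [61, 46]
imul      → [2806]
dup       → [2806, 2806]
swap      → [2806, 2806]
swap      → [2806, 2806]

[2806, 2806]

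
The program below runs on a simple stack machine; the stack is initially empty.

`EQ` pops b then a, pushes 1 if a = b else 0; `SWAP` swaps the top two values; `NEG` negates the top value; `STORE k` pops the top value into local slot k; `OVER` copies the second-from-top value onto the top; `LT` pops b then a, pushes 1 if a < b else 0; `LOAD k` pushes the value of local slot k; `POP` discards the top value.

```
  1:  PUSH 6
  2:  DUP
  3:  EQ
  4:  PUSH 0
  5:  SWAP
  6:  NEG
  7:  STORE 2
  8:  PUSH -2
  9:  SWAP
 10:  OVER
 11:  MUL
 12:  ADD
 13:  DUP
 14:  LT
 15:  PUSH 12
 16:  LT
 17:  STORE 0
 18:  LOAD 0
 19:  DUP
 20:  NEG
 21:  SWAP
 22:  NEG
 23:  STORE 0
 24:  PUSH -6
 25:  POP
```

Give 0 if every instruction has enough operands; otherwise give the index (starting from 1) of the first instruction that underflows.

PUSH 6  → 6
DUP     → 6 6
EQ      → 1
PUSH 0  → 1 0
SWAP    → 0 1
NEG     → 0 -1
STORE 2 → 0
PUSH -2 → 0 -2
SWAP    → -2 0
OVER    → -2 0 -2
MUL     → -2 0
ADD     → -2
DUP     → -2 -2
LT      → 0
PUSH 12 → 0 12
LT      → 1
STORE 0 → (empty)
LOAD 0  → 1
DUP     → 1 1
NEG     → 1 -1
SWAP    → -1 1
NEG     → -1 -1
STORE 0 → -1
PUSH -6 → -1 -6
POP     → -1

0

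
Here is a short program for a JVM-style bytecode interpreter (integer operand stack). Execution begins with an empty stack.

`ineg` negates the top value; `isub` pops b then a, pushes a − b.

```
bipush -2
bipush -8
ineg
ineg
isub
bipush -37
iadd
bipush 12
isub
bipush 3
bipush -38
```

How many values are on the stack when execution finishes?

3

bipush -2  -> [-2]
bipush -8  -> [-2, -8]
ineg       -> [-2, 8]
ineg       -> [-2, -8]
isub       -> [6]
bipush -37 -> [6, -37]
iadd       -> [-31]
bipush 12  -> [-31, 12]
isub       -> [-43]
bipush 3   -> [-43, 3]
bipush -38 -> [-43, 3, -38]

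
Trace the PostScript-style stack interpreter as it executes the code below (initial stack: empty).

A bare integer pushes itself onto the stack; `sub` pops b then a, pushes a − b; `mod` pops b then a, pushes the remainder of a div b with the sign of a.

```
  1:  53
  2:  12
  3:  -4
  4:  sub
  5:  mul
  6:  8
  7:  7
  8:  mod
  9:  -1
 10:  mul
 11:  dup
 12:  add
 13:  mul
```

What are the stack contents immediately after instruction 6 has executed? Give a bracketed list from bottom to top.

53  -> 53
12  -> 53 12
-4  -> 53 12 -4
sub -> 53 16
mul -> 848
8   -> 848 8

[848, 8]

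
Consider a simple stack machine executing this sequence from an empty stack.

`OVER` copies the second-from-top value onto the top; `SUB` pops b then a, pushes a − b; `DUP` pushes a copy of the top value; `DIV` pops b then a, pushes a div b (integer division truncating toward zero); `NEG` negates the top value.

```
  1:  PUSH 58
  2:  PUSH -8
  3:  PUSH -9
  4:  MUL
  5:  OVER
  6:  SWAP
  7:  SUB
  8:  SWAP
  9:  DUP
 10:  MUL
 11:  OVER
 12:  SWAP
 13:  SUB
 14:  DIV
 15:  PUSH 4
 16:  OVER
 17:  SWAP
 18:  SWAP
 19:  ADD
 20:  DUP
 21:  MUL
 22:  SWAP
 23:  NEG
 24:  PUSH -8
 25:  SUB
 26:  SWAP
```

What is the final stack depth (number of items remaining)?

PUSH 58 : 58
PUSH -8 : 58 -8
PUSH -9 : 58 -8 -9
MUL     : 58 72
OVER    : 58 72 58
SWAP    : 58 58 72
SUB     : 58 -14
SWAP    : -14 58
DUP     : -14 58 58
MUL     : -14 3364
OVER    : -14 3364 -14
SWAP    : -14 -14 3364
SUB     : -14 -3378
DIV     : 0
PUSH 4  : 0 4
OVER    : 0 4 0
SWAP    : 0 0 4
SWAP    : 0 4 0
ADD     : 0 4
DUP     : 0 4 4
MUL     : 0 16
SWAP    : 16 0
NEG     : 16 0
PUSH -8 : 16 0 -8
SUB     : 16 8
SWAP    : 8 16

2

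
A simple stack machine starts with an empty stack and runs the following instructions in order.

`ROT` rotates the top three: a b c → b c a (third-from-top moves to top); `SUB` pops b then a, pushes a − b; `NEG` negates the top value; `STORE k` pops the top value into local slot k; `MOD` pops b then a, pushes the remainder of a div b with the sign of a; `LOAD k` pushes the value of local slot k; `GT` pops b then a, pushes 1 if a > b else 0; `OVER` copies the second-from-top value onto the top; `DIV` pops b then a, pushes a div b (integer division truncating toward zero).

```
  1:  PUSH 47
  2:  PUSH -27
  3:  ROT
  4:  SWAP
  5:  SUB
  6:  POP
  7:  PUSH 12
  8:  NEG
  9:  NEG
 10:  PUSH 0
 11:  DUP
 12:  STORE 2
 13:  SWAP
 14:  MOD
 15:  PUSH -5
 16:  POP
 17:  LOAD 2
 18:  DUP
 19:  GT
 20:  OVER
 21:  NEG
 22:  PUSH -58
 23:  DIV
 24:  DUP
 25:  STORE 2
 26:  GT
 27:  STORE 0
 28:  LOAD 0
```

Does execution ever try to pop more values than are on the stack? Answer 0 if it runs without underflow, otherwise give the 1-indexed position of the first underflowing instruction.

PUSH 47  : [47]
PUSH -27 : [47, -27]
ROT  — needs 3 operands, stack has 2 → underflow

3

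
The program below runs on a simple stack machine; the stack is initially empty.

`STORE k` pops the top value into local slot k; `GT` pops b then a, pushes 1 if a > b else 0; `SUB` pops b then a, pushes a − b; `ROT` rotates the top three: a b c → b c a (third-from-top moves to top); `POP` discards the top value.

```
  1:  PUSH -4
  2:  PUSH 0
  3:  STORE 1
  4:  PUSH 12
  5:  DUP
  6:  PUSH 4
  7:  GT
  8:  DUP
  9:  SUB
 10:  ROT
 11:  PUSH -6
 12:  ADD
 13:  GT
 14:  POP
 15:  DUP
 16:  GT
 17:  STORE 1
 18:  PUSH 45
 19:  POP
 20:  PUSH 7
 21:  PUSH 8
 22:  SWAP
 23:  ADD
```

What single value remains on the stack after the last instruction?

PUSH -4 : -4
PUSH 0  : -4 0
STORE 1 : -4
PUSH 12 : -4 12
DUP     : -4 12 12
PUSH 4  : -4 12 12 4
GT      : -4 12 1
DUP     : -4 12 1 1
SUB     : -4 12 0
ROT     : 12 0 -4
PUSH -6 : 12 0 -4 -6
ADD     : 12 0 -10
GT      : 12 1
POP     : 12
DUP     : 12 12
GT      : 0
STORE 1 : (empty)
PUSH 45 : 45
POP     : (empty)
PUSH 7  : 7
PUSH 8  : 7 8
SWAP    : 8 7
ADD     : 15

15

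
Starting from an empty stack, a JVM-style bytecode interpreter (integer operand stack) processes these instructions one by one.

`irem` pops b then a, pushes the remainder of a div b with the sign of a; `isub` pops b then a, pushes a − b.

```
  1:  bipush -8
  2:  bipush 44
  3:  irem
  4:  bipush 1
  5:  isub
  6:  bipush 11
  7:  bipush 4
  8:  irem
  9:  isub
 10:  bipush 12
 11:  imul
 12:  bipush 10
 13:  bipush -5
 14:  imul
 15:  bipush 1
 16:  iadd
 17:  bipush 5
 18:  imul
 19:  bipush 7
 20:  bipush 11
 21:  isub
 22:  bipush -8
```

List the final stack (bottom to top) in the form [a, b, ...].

bipush -8 -> [-8]
bipush 44 -> [-8, 44]
irem      -> [-8]
bipush 1  -> [-8, 1]
isub      -> [-9]
bipush 11 -> [-9, 11]
bipush 4  -> [-9, 11, 4]
irem      -> [-9, 3]
isub      -> [-12]
bipush 12 -> [-12, 12]
imul      -> [-144]
bipush 10 -> [-144, 10]
bipush -5 -> [-144, 10, -5]
imul      -> [-144, -50]
bipush 1  -> [-144, -50, 1]
iadd      -> [-144, -49]
bipush 5  -> [-144, -49, 5]
imul      -> [-144, -245]
bipush 7  -> [-144, -245, 7]
bipush 11 -> [-144, -245, 7, 11]
isub      -> [-144, -245, -4]
bipush -8 -> [-144, -245, -4, -8]

[-144, -245, -4, -8]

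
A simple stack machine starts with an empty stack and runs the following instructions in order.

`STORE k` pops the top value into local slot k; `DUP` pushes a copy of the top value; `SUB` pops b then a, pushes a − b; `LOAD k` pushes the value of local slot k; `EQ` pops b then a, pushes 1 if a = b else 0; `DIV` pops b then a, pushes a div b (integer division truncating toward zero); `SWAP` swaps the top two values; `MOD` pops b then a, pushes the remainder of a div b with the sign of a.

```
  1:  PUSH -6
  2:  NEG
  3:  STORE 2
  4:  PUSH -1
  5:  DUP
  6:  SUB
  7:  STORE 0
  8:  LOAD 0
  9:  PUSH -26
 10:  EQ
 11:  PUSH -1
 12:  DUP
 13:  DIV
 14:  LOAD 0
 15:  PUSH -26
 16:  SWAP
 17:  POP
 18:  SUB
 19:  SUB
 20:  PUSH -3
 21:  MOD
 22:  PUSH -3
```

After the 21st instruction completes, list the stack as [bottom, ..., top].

PUSH -6  → -6
NEG      → 6
STORE 2  → (empty)
PUSH -1  → -1
DUP      → -1 -1
SUB      → 0
STORE 0  → (empty)
LOAD 0   → 0
PUSH -26 → 0 -26
EQ       → 0
PUSH -1  → 0 -1
DUP      → 0 -1 -1
DIV      → 0 1
LOAD 0   → 0 1 0
PUSH -26 → 0 1 0 -26
SWAP     → 0 1 -26 0
POP      → 0 1 -26
SUB      → 0 27
SUB      → -27
PUSH -3  → -27 -3
MOD      → 0

[0]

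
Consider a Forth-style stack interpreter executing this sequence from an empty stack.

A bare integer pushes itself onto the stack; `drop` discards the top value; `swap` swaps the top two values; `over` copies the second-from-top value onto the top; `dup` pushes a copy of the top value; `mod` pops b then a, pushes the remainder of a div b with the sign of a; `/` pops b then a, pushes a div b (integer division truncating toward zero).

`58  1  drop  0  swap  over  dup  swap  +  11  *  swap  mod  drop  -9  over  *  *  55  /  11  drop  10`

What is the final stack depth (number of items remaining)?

2

58    [58]
1     [58, 1]
drop  [58]
0     [58, 0]
swap  [0, 58]
over  [0, 58, 0]
dup   [0, 58, 0, 0]
swap  [0, 58, 0, 0]
+     [0, 58, 0]
11    [0, 58, 0, 11]
*     [0, 58, 0]
swap  [0, 0, 58]
mod   [0, 0]
drop  [0]
-9    [0, -9]
over  [0, -9, 0]
*     [0, 0]
*     [0]
55    [0, 55]
/     [0]
11    [0, 11]
drop  [0]
10    [0, 10]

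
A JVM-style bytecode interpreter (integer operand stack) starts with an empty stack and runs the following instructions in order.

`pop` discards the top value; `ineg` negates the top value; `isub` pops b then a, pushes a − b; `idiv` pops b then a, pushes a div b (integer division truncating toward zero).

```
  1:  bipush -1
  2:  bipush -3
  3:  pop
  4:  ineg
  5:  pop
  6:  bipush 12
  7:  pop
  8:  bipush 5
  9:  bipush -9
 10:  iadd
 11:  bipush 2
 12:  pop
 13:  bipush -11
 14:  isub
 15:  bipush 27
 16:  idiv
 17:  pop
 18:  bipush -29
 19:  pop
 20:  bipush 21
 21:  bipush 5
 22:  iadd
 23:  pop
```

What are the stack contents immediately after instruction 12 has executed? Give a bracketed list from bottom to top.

bipush -1  -1
bipush -3  -1 -3
pop        -1
ineg       1
pop        (empty)
bipush 12  12
pop        (empty)
bipush 5   5
bipush -9  5 -9
iadd       -4
bipush 2   -4 2
pop        -4

[-4]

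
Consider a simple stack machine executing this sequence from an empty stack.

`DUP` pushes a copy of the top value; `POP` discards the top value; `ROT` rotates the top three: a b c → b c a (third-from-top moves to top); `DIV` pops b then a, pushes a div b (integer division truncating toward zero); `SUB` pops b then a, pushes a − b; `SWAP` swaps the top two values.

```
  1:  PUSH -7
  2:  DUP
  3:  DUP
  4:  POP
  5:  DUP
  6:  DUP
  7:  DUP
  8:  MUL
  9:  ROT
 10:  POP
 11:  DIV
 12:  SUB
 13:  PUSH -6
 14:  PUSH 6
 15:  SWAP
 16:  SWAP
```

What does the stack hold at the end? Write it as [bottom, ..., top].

[-7, -6, 6]

PUSH -7 : -7
DUP     : -7 -7
DUP     : -7 -7 -7
POP     : -7 -7
DUP     : -7 -7 -7
DUP     : -7 -7 -7 -7
DUP     : -7 -7 -7 -7 -7
MUL     : -7 -7 -7 49
ROT     : -7 -7 49 -7
POP     : -7 -7 49
DIV     : -7 0
SUB     : -7
PUSH -6 : -7 -6
PUSH 6  : -7 -6 6
SWAP    : -7 6 -6
SWAP    : -7 -6 6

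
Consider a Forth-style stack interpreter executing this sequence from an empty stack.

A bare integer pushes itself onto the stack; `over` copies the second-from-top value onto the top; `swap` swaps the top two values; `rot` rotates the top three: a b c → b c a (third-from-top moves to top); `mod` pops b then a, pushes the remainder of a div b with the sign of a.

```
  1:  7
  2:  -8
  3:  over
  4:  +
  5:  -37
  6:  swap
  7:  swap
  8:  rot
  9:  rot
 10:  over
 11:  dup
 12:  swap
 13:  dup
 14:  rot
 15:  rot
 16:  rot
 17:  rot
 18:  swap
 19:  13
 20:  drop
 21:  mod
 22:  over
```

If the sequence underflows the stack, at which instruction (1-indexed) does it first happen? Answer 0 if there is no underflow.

0

7    : [7]
-8   : [7, -8]
over : [7, -8, 7]
+    : [7, -1]
-37  : [7, -1, -37]
swap : [7, -37, -1]
swap : [7, -1, -37]
rot  : [-1, -37, 7]
rot  : [-37, 7, -1]
over : [-37, 7, -1, 7]
dup  : [-37, 7, -1, 7, 7]
swap : [-37, 7, -1, 7, 7]
dup  : [-37, 7, -1, 7, 7, 7]
rot  : [-37, 7, -1, 7, 7, 7]
rot  : [-37, 7, -1, 7, 7, 7]
rot  : [-37, 7, -1, 7, 7, 7]
rot  : [-37, 7, -1, 7, 7, 7]
swap : [-37, 7, -1, 7, 7, 7]
13   : [-37, 7, -1, 7, 7, 7, 13]
drop : [-37, 7, -1, 7, 7, 7]
mod  : [-37, 7, -1, 7, 0]
over : [-37, 7, -1, 7, 0, 7]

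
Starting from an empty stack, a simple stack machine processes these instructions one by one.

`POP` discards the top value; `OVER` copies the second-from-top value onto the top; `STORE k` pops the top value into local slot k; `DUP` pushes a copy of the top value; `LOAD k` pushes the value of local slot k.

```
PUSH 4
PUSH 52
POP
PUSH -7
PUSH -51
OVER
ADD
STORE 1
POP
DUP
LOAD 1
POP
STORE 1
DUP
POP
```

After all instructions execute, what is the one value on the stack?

4

PUSH 4   → 4
PUSH 52  → 4 52
POP      → 4
PUSH -7  → 4 -7
PUSH -51 → 4 -7 -51
OVER     → 4 -7 -51 -7
ADD      → 4 -7 -58
STORE 1  → 4 -7
POP      → 4
DUP      → 4 4
LOAD 1   → 4 4 -58
POP      → 4 4
STORE 1  → 4
DUP      → 4 4
POP      → 4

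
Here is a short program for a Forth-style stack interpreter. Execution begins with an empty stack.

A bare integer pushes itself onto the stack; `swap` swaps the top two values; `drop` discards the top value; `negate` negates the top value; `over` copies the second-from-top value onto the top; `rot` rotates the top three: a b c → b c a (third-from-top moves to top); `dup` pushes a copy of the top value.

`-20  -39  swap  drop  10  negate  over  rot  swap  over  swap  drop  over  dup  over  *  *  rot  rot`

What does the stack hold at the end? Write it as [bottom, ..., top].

[-10, -59319, -39, -39]

-20    → -20
-39    → -20 -39
swap   → -39 -20
drop   → -39
10     → -39 10
negate → -39 -10
over   → -39 -10 -39
rot    → -10 -39 -39
swap   → -10 -39 -39
over   → -10 -39 -39 -39
swap   → -10 -39 -39 -39
drop   → -10 -39 -39
over   → -10 -39 -39 -39
dup    → -10 -39 -39 -39 -39
over   → -10 -39 -39 -39 -39 -39
*      → -10 -39 -39 -39 1521
*      → -10 -39 -39 -59319
rot    → -10 -39 -59319 -39
rot    → -10 -59319 -39 -39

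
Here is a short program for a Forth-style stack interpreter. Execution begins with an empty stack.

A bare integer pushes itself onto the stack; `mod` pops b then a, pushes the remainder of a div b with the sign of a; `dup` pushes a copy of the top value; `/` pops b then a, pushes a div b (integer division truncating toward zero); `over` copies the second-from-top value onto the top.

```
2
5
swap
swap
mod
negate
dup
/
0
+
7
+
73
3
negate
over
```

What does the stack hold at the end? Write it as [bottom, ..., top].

2      -> 2
5      -> 2 5
swap   -> 5 2
swap   -> 2 5
mod    -> 2
negate -> -2
dup    -> -2 -2
/      -> 1
0      -> 1 0
+      -> 1
7      -> 1 7
+      -> 8
73     -> 8 73
3      -> 8 73 3
negate -> 8 73 -3
over   -> 8 73 -3 73

[8, 73, -3, 73]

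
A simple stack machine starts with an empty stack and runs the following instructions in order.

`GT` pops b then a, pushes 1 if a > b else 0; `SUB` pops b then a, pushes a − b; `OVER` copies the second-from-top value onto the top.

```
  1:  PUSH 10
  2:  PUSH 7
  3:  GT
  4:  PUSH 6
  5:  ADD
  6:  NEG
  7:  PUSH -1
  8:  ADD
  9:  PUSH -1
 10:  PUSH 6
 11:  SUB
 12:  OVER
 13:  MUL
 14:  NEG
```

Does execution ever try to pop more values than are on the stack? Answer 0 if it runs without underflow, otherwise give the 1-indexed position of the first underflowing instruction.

0

PUSH 10 -> 10
PUSH 7  -> 10 7
GT      -> 1
PUSH 6  -> 1 6
ADD     -> 7
NEG     -> -7
PUSH -1 -> -7 -1
ADD     -> -8
PUSH -1 -> -8 -1
PUSH 6  -> -8 -1 6
SUB     -> -8 -7
OVER    -> -8 -7 -8
MUL     -> -8 56
NEG     -> -8 -56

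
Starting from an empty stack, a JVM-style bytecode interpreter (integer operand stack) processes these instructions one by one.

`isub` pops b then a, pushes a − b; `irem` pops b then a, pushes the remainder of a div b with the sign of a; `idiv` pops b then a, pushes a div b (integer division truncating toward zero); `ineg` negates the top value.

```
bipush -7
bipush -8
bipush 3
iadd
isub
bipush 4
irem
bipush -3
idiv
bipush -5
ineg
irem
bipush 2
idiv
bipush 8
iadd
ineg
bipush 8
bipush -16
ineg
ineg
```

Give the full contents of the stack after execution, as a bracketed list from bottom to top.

bipush -7  → -7
bipush -8  → -7 -8
bipush 3   → -7 -8 3
iadd       → -7 -5
isub       → -2
bipush 4   → -2 4
irem       → -2
bipush -3  → -2 -3
idiv       → 0
bipush -5  → 0 -5
ineg       → 0 5
irem       → 0
bipush 2   → 0 2
idiv       → 0
bipush 8   → 0 8
iadd       → 8
ineg       → -8
bipush 8   → -8 8
bipush -16 → -8 8 -16
ineg       → -8 8 16
ineg       → -8 8 -16

[-8, 8, -16]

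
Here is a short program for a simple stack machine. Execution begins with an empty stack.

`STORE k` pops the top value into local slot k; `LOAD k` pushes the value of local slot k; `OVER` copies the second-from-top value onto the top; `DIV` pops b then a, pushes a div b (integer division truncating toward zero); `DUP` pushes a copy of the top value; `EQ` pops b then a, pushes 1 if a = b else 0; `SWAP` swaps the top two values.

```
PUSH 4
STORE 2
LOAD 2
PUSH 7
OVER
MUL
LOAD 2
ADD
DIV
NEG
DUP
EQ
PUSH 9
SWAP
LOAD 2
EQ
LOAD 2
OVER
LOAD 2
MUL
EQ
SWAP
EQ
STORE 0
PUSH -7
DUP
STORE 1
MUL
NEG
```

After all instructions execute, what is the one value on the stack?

PUSH 4  : 4
STORE 2 : (empty)
LOAD 2  : 4
PUSH 7  : 4 7
OVER    : 4 7 4
MUL     : 4 28
LOAD 2  : 4 28 4
ADD     : 4 32
DIV     : 0
NEG     : 0
DUP     : 0 0
EQ      : 1
PUSH 9  : 1 9
SWAP    : 9 1
LOAD 2  : 9 1 4
EQ      : 9 0
LOAD 2  : 9 0 4
OVER    : 9 0 4 0
LOAD 2  : 9 0 4 0 4
MUL     : 9 0 4 0
EQ      : 9 0 0
SWAP    : 9 0 0
EQ      : 9 1
STORE 0 : 9
PUSH -7 : 9 -7
DUP     : 9 -7 -7
STORE 1 : 9 -7
MUL     : -63
NEG     : 63

63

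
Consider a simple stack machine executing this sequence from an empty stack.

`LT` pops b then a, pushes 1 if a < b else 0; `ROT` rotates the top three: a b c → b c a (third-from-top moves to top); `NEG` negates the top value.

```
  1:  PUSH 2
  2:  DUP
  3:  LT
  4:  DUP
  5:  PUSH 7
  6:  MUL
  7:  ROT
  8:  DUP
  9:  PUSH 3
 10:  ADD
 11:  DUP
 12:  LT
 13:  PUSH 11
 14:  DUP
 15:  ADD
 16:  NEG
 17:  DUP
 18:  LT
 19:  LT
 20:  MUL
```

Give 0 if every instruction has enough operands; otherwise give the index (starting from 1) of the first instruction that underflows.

7

PUSH 2 → [2]
DUP    → [2, 2]
LT     → [0]
DUP    → [0, 0]
PUSH 7 → [0, 0, 7]
MUL    → [0, 0]
ROT  — needs 3 operands, stack has 2 → underflow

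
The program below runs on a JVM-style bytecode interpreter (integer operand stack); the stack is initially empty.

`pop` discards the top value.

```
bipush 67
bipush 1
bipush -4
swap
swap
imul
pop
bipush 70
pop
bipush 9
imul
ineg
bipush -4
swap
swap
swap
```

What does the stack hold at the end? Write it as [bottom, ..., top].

[-4, -603]

bipush 67 → 67
bipush 1  → 67 1
bipush -4 → 67 1 -4
swap      → 67 -4 1
swap      → 67 1 -4
imul      → 67 -4
pop       → 67
bipush 70 → 67 70
pop       → 67
bipush 9  → 67 9
imul      → 603
ineg      → -603
bipush -4 → -603 -4
swap      → -4 -603
swap      → -603 -4
swap      → -4 -603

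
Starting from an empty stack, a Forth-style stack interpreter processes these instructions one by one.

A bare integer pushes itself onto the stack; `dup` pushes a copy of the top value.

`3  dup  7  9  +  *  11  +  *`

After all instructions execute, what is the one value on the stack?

177

3   : 3
dup : 3 3
7   : 3 3 7
9   : 3 3 7 9
+   : 3 3 16
*   : 3 48
11  : 3 48 11
+   : 3 59
*   : 177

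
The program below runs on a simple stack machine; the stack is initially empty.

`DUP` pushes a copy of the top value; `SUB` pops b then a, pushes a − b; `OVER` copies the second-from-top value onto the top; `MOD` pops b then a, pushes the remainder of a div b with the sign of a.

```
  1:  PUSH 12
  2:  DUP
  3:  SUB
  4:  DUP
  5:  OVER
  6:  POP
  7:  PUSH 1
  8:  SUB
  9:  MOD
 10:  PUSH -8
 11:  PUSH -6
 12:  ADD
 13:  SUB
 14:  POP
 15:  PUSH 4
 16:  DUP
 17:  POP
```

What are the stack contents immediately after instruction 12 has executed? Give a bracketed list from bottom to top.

[0, -14]

PUSH 12 : 12
DUP     : 12 12
SUB     : 0
DUP     : 0 0
OVER    : 0 0 0
POP     : 0 0
PUSH 1  : 0 0 1
SUB     : 0 -1
MOD     : 0
PUSH -8 : 0 -8
PUSH -6 : 0 -8 -6
ADD     : 0 -14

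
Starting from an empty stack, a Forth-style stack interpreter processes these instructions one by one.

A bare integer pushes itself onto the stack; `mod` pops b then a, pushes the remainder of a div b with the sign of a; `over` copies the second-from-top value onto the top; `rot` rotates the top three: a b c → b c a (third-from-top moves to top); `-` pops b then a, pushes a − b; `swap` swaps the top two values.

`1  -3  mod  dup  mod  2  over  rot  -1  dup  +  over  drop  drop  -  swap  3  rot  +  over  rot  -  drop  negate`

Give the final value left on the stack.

1      : 1
-3     : 1 -3
mod    : 1
dup    : 1 1
mod    : 0
2      : 0 2
over   : 0 2 0
rot    : 2 0 0
-1     : 2 0 0 -1
dup    : 2 0 0 -1 -1
+      : 2 0 0 -2
over   : 2 0 0 -2 0
drop   : 2 0 0 -2
drop   : 2 0 0
-      : 2 0
swap   : 0 2
3      : 0 2 3
rot    : 2 3 0
+      : 2 3
over   : 2 3 2
rot    : 3 2 2
-      : 3 0
drop   : 3
negate : -3

-3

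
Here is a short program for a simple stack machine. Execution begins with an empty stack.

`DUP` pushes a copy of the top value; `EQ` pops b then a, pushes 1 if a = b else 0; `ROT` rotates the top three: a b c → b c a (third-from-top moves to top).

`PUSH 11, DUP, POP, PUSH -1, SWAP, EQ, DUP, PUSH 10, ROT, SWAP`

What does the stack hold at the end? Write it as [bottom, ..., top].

PUSH 11 -> [11]
DUP     -> [11, 11]
POP     -> [11]
PUSH -1 -> [11, -1]
SWAP    -> [-1, 11]
EQ      -> [0]
DUP     -> [0, 0]
PUSH 10 -> [0, 0, 10]
ROT     -> [0, 10, 0]
SWAP    -> [0, 0, 10]

[0, 0, 10]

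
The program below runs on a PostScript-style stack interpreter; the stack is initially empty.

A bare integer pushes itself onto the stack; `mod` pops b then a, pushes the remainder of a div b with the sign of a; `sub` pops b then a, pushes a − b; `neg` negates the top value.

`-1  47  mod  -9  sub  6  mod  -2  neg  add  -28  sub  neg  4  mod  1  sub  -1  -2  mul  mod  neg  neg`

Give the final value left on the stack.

-1  -> [-1]
47  -> [-1, 47]
mod -> [-1]
-9  -> [-1, -9]
sub -> [8]
6   -> [8, 6]
mod -> [2]
-2  -> [2, -2]
neg -> [2, 2]
add -> [4]
-28 -> [4, -28]
sub -> [32]
neg -> [-32]
4   -> [-32, 4]
mod -> [0]
1   -> [0, 1]
sub -> [-1]
-1  -> [-1, -1]
-2  -> [-1, -1, -2]
mul -> [-1, 2]
mod -> [-1]
neg -> [1]
neg -> [-1]

-1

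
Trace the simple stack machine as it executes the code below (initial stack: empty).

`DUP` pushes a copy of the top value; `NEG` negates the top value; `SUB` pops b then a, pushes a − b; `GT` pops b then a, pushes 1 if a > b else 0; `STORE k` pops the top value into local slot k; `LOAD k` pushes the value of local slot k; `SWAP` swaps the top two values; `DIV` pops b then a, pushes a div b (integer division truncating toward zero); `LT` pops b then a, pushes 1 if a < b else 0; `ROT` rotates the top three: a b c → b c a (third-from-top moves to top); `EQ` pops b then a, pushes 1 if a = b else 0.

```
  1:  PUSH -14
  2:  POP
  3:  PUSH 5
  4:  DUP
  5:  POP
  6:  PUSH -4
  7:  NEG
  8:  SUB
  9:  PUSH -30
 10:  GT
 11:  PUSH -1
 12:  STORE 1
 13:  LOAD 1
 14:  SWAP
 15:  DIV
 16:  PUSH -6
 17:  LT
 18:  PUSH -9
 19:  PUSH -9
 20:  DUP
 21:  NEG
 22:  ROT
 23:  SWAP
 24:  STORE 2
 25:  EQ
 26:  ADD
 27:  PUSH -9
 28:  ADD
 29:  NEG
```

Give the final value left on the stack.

8

PUSH -14  [-14]
POP       []
PUSH 5    [5]
DUP       [5, 5]
POP       [5]
PUSH -4   [5, -4]
NEG       [5, 4]
SUB       [1]
PUSH -30  [1, -30]
GT        [1]
PUSH -1   [1, -1]
STORE 1   [1]
LOAD 1    [1, -1]
SWAP      [-1, 1]
DIV       [-1]
PUSH -6   [-1, -6]
LT        [0]
PUSH -9   [0, -9]
PUSH -9   [0, -9, -9]
DUP       [0, -9, -9, -9]
NEG       [0, -9, -9, 9]
ROT       [0, -9, 9, -9]
SWAP      [0, -9, -9, 9]
STORE 2   [0, -9, -9]
EQ        [0, 1]
ADD       [1]
PUSH -9   [1, -9]
ADD       [-8]
NEG       [8]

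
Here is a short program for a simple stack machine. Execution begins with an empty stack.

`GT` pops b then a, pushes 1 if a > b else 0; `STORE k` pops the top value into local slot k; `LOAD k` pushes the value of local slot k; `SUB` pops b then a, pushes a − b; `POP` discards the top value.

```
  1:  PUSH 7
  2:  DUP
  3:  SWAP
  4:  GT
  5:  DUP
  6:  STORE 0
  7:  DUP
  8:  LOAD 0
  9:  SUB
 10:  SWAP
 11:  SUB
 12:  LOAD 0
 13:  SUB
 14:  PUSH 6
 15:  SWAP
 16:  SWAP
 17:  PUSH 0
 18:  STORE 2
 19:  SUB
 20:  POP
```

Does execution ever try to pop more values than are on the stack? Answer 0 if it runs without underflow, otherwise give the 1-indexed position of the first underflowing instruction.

PUSH 7  -> 7
DUP     -> 7 7
SWAP    -> 7 7
GT      -> 0
DUP     -> 0 0
STORE 0 -> 0
DUP     -> 0 0
LOAD 0  -> 0 0 0
SUB     -> 0 0
SWAP    -> 0 0
SUB     -> 0
LOAD 0  -> 0 0
SUB     -> 0
PUSH 6  -> 0 6
SWAP    -> 6 0
SWAP    -> 0 6
PUSH 0  -> 0 6 0
STORE 2 -> 0 6
SUB     -> -6
POP     -> (empty)

0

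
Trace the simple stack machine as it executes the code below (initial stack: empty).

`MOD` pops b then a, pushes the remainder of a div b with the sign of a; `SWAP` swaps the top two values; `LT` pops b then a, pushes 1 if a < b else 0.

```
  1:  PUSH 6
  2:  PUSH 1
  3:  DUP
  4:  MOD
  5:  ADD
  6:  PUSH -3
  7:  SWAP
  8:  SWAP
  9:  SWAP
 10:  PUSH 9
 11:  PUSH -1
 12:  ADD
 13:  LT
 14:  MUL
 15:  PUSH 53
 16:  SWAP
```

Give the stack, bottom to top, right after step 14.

[-3]

PUSH 6  → 6
PUSH 1  → 6 1
DUP     → 6 1 1
MOD     → 6 0
ADD     → 6
PUSH -3 → 6 -3
SWAP    → -3 6
SWAP    → 6 -3
SWAP    → -3 6
PUSH 9  → -3 6 9
PUSH -1 → -3 6 9 -1
ADD     → -3 6 8
LT      → -3 1
MUL     → -3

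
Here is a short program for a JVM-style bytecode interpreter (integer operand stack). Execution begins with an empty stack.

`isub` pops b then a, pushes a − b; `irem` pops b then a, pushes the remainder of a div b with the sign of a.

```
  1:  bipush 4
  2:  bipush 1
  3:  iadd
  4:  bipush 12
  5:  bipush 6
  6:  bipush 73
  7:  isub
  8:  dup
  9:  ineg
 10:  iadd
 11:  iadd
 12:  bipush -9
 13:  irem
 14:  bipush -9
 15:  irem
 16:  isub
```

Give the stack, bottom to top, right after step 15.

bipush 4  → [4]
bipush 1  → [4, 1]
iadd      → [5]
bipush 12 → [5, 12]
bipush 6  → [5, 12, 6]
bipush 73 → [5, 12, 6, 73]
isub      → [5, 12, -67]
dup       → [5, 12, -67, -67]
ineg      → [5, 12, -67, 67]
iadd      → [5, 12, 0]
iadd      → [5, 12]
bipush -9 → [5, 12, -9]
irem      → [5, 3]
bipush -9 → [5, 3, -9]
irem      → [5, 3]

[5, 3]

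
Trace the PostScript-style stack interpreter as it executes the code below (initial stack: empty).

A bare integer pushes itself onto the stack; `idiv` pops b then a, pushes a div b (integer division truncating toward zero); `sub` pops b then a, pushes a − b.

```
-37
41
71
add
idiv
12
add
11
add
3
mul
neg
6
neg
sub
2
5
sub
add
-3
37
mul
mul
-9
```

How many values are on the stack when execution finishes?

-37  : -37
41   : -37 41
71   : -37 41 71
add  : -37 112
idiv : 0
12   : 0 12
add  : 12
11   : 12 11
add  : 23
3    : 23 3
mul  : 69
neg  : -69
6    : -69 6
neg  : -69 -6
sub  : -63
2    : -63 2
5    : -63 2 5
sub  : -63 -3
add  : -66
-3   : -66 -3
37   : -66 -3 37
mul  : -66 -111
mul  : 7326
-9   : 7326 -9

2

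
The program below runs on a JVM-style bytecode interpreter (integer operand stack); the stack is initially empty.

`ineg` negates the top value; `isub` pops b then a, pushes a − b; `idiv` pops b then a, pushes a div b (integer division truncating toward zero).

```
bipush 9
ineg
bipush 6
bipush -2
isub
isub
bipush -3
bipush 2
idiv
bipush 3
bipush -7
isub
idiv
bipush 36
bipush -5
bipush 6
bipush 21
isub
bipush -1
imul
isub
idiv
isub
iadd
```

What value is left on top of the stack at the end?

-16

bipush 9  : [9]
ineg      : [-9]
bipush 6  : [-9, 6]
bipush -2 : [-9, 6, -2]
isub      : [-9, 8]
isub      : [-17]
bipush -3 : [-17, -3]
bipush 2  : [-17, -3, 2]
idiv      : [-17, -1]
bipush 3  : [-17, -1, 3]
bipush -7 : [-17, -1, 3, -7]
isub      : [-17, -1, 10]
idiv      : [-17, 0]
bipush 36 : [-17, 0, 36]
bipush -5 : [-17, 0, 36, -5]
bipush 6  : [-17, 0, 36, -5, 6]
bipush 21 : [-17, 0, 36, -5, 6, 21]
isub      : [-17, 0, 36, -5, -15]
bipush -1 : [-17, 0, 36, -5, -15, -1]
imul      : [-17, 0, 36, -5, 15]
isub      : [-17, 0, 36, -20]
idiv      : [-17, 0, -1]
isub      : [-17, 1]
iadd      : [-16]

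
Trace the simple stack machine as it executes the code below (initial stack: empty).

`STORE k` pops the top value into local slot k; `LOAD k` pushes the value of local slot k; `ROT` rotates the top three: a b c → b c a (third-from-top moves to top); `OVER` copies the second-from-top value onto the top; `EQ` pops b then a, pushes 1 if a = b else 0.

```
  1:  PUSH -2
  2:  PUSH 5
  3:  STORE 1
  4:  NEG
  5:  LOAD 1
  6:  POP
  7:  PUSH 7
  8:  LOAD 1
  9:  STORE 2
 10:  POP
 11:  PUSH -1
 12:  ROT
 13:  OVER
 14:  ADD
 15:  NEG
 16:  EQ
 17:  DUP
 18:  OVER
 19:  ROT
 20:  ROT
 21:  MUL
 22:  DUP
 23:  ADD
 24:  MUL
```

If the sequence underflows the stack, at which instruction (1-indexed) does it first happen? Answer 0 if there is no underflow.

PUSH -2 → [-2]
PUSH 5  → [-2, 5]
STORE 1 → [-2]
NEG     → [2]
LOAD 1  → [2, 5]
POP     → [2]
PUSH 7  → [2, 7]
LOAD 1  → [2, 7, 5]
STORE 2 → [2, 7]
POP     → [2]
PUSH -1 → [2, -1]
ROT  — needs 3 operands, stack has 2 → underflow

12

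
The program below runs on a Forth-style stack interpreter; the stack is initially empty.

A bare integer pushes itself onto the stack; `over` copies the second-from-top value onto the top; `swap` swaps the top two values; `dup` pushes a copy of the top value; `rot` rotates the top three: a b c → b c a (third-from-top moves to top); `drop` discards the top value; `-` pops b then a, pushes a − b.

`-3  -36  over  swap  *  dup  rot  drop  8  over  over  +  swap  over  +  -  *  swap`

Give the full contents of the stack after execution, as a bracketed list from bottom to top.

[-864, 108]

-3   → -3
-36  → -3 -36
over → -3 -36 -3
swap → -3 -3 -36
*    → -3 108
dup  → -3 108 108
rot  → 108 108 -3
drop → 108 108
8    → 108 108 8
over → 108 108 8 108
over → 108 108 8 108 8
+    → 108 108 8 116
swap → 108 108 116 8
over → 108 108 116 8 116
+    → 108 108 116 124
-    → 108 108 -8
*    → 108 -864
swap → -864 108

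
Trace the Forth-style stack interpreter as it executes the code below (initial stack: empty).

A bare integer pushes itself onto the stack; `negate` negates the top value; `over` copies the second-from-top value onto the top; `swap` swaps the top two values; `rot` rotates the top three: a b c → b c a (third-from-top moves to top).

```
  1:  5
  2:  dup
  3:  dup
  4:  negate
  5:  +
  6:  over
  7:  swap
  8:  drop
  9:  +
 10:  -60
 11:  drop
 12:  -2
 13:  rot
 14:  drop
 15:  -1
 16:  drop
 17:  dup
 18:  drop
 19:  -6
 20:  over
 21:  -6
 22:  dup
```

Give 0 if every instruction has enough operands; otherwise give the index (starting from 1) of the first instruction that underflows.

5       5
dup     5 5
dup     5 5 5
negate  5 5 -5
+       5 0
over    5 0 5
swap    5 5 0
drop    5 5
+       10
-60     10 -60
drop    10
-2      10 -2
rot  — needs 3 operands, stack has 2 → underflow

13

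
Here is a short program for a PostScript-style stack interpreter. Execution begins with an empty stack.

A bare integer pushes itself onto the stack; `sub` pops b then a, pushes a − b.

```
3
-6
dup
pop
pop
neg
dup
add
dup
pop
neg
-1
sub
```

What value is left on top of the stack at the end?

7

3   → [3]
-6  → [3, -6]
dup → [3, -6, -6]
pop → [3, -6]
pop → [3]
neg → [-3]
dup → [-3, -3]
add → [-6]
dup → [-6, -6]
pop → [-6]
neg → [6]
-1  → [6, -1]
sub → [7]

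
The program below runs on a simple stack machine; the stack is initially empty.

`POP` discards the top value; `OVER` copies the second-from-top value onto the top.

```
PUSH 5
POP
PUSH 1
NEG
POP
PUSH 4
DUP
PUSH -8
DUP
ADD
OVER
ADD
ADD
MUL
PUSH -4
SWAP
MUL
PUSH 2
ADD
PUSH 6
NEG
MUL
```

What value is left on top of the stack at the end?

PUSH 5  → 5
POP     → (empty)
PUSH 1  → 1
NEG     → -1
POP     → (empty)
PUSH 4  → 4
DUP     → 4 4
PUSH -8 → 4 4 -8
DUP     → 4 4 -8 -8
ADD     → 4 4 -16
OVER    → 4 4 -16 4
ADD     → 4 4 -12
ADD     → 4 -8
MUL     → -32
PUSH -4 → -32 -4
SWAP    → -4 -32
MUL     → 128
PUSH 2  → 128 2
ADD     → 130
PUSH 6  → 130 6
NEG     → 130 -6
MUL     → -780

-780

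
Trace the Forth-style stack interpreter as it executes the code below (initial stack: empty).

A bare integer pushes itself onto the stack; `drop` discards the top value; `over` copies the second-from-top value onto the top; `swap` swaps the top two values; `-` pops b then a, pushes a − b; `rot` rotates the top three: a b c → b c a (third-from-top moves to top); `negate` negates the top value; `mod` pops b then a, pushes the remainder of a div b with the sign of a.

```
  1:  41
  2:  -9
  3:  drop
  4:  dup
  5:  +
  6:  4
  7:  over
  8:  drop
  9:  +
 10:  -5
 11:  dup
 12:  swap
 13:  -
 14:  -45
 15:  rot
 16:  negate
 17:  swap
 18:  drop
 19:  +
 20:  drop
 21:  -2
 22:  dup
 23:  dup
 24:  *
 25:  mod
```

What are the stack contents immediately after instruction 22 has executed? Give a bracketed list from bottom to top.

41     → [41]
-9     → [41, -9]
drop   → [41]
dup    → [41, 41]
+      → [82]
4      → [82, 4]
over   → [82, 4, 82]
drop   → [82, 4]
+      → [86]
-5     → [86, -5]
dup    → [86, -5, -5]
swap   → [86, -5, -5]
-      → [86, 0]
-45    → [86, 0, -45]
rot    → [0, -45, 86]
negate → [0, -45, -86]
swap   → [0, -86, -45]
drop   → [0, -86]
+      → [-86]
drop   → []
-2     → [-2]
dup    → [-2, -2]

[-2, -2]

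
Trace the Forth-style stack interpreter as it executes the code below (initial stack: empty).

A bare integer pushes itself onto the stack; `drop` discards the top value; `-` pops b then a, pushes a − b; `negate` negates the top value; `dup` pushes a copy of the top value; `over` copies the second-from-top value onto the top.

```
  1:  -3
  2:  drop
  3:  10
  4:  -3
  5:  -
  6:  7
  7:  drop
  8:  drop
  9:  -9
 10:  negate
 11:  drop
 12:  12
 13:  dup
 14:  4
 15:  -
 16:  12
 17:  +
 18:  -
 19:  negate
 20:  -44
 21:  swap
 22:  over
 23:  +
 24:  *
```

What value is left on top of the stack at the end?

-3     → -3
drop   → (empty)
10     → 10
-3     → 10 -3
-      → 13
7      → 13 7
drop   → 13
drop   → (empty)
-9     → -9
negate → 9
drop   → (empty)
12     → 12
dup    → 12 12
4      → 12 12 4
-      → 12 8
12     → 12 8 12
+      → 12 20
-      → -8
negate → 8
-44    → 8 -44
swap   → -44 8
over   → -44 8 -44
+      → -44 -36
*      → 1584

1584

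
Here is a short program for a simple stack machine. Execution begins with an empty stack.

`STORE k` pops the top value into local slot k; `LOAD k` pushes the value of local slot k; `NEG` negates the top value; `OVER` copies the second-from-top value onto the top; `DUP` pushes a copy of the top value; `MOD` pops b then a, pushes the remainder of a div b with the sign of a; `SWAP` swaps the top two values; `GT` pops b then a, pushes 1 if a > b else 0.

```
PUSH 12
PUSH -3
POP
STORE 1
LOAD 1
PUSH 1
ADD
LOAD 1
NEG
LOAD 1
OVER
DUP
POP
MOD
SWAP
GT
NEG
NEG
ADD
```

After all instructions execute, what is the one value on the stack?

PUSH 12 → 12
PUSH -3 → 12 -3
POP     → 12
STORE 1 → (empty)
LOAD 1  → 12
PUSH 1  → 12 1
ADD     → 13
LOAD 1  → 13 12
NEG     → 13 -12
LOAD 1  → 13 -12 12
OVER    → 13 -12 12 -12
DUP     → 13 -12 12 -12 -12
POP     → 13 -12 12 -12
MOD     → 13 -12 0
SWAP    → 13 0 -12
GT      → 13 1
NEG     → 13 -1
NEG     → 13 1
ADD     → 14

14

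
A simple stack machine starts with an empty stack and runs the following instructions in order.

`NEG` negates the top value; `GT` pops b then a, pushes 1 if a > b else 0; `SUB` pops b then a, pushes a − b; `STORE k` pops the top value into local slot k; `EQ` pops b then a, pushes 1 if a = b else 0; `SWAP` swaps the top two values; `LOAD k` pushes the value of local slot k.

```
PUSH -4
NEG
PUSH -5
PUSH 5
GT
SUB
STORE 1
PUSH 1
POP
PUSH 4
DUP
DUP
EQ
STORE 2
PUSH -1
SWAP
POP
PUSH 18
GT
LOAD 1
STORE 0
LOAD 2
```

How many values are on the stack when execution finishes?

2

PUSH -4 → [-4]
NEG     → [4]
PUSH -5 → [4, -5]
PUSH 5  → [4, -5, 5]
GT      → [4, 0]
SUB     → [4]
STORE 1 → []
PUSH 1  → [1]
POP     → []
PUSH 4  → [4]
DUP     → [4, 4]
DUP     → [4, 4, 4]
EQ      → [4, 1]
STORE 2 → [4]
PUSH -1 → [4, -1]
SWAP    → [-1, 4]
POP     → [-1]
PUSH 18 → [-1, 18]
GT      → [0]
LOAD 1  → [0, 4]
STORE 0 → [0]
LOAD 2  → [0, 1]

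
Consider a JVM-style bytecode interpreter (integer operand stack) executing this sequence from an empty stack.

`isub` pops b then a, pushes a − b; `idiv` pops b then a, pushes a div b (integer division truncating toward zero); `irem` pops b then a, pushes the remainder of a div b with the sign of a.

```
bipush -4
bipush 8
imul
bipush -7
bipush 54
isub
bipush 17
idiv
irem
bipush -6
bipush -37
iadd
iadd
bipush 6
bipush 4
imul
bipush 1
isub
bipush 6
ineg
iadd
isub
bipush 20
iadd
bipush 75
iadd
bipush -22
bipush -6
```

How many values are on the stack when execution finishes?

3

bipush -4  → -4
bipush 8   → -4 8
imul       → -32
bipush -7  → -32 -7
bipush 54  → -32 -7 54
isub       → -32 -61
bipush 17  → -32 -61 17
idiv       → -32 -3
irem       → -2
bipush -6  → -2 -6
bipush -37 → -2 -6 -37
iadd       → -2 -43
iadd       → -45
bipush 6   → -45 6
bipush 4   → -45 6 4
imul       → -45 24
bipush 1   → -45 24 1
isub       → -45 23
bipush 6   → -45 23 6
ineg       → -45 23 -6
iadd       → -45 17
isub       → -62
bipush 20  → -62 20
iadd       → -42
bipush 75  → -42 75
iadd       → 33
bipush -22 → 33 -22
bipush -6  → 33 -22 -6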